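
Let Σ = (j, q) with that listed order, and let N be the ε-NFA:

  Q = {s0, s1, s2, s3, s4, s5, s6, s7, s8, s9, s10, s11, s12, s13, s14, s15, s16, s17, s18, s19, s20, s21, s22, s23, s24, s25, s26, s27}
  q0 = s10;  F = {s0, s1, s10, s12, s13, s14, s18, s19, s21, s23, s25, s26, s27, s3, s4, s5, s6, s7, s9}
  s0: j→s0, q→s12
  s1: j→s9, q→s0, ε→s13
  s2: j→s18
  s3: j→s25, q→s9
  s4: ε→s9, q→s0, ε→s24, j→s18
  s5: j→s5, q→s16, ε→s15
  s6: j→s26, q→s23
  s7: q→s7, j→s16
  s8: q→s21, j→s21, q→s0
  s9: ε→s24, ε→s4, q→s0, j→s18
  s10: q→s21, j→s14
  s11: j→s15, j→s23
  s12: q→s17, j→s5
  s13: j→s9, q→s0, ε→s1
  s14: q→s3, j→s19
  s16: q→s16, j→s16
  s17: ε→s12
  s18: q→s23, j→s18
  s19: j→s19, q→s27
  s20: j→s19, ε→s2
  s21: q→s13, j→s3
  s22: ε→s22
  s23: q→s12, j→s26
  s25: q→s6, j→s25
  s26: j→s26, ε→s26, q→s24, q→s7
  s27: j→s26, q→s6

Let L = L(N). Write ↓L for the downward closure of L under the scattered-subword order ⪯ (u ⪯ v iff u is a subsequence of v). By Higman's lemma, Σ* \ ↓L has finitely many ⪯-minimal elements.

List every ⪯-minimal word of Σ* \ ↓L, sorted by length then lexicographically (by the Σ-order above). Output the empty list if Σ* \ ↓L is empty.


Antichain: [jjqjqj, qqqqjq].

|Q|=28, |F|=19, |δ|=59 (11 ε).
min D↑ (18 st, q0=0, F={17}): 0:j→1,q→2 1:j→3,q→4 2:j→4,q→5 3:j→3,q→6 4:j→7,q→8 5:j→8,q→9 6:j→10,q→11 7:j→7,q→11 8:j→12,q→9 9:j→9,q→13 10:j→10,q→14 11:j→10,q→15 12:j→12,q→15 13:j→16,q→13 14:j→17,q→14 15:j→10,q→13 16:j→16,q→17 17:j→17,q→17 [Hopcroft].
'jjqjqj': N↓-sim [23, 19, 15, 11, 6, 3, 1] end={s16} ∉↓L; 6/6 del acc.
'qqqqjq': N↓-sim [23, 20, 16, 10, 7, 3, 1] end={s16} — reject; 6/6 single-dels accept.
2 minimals (antichain).


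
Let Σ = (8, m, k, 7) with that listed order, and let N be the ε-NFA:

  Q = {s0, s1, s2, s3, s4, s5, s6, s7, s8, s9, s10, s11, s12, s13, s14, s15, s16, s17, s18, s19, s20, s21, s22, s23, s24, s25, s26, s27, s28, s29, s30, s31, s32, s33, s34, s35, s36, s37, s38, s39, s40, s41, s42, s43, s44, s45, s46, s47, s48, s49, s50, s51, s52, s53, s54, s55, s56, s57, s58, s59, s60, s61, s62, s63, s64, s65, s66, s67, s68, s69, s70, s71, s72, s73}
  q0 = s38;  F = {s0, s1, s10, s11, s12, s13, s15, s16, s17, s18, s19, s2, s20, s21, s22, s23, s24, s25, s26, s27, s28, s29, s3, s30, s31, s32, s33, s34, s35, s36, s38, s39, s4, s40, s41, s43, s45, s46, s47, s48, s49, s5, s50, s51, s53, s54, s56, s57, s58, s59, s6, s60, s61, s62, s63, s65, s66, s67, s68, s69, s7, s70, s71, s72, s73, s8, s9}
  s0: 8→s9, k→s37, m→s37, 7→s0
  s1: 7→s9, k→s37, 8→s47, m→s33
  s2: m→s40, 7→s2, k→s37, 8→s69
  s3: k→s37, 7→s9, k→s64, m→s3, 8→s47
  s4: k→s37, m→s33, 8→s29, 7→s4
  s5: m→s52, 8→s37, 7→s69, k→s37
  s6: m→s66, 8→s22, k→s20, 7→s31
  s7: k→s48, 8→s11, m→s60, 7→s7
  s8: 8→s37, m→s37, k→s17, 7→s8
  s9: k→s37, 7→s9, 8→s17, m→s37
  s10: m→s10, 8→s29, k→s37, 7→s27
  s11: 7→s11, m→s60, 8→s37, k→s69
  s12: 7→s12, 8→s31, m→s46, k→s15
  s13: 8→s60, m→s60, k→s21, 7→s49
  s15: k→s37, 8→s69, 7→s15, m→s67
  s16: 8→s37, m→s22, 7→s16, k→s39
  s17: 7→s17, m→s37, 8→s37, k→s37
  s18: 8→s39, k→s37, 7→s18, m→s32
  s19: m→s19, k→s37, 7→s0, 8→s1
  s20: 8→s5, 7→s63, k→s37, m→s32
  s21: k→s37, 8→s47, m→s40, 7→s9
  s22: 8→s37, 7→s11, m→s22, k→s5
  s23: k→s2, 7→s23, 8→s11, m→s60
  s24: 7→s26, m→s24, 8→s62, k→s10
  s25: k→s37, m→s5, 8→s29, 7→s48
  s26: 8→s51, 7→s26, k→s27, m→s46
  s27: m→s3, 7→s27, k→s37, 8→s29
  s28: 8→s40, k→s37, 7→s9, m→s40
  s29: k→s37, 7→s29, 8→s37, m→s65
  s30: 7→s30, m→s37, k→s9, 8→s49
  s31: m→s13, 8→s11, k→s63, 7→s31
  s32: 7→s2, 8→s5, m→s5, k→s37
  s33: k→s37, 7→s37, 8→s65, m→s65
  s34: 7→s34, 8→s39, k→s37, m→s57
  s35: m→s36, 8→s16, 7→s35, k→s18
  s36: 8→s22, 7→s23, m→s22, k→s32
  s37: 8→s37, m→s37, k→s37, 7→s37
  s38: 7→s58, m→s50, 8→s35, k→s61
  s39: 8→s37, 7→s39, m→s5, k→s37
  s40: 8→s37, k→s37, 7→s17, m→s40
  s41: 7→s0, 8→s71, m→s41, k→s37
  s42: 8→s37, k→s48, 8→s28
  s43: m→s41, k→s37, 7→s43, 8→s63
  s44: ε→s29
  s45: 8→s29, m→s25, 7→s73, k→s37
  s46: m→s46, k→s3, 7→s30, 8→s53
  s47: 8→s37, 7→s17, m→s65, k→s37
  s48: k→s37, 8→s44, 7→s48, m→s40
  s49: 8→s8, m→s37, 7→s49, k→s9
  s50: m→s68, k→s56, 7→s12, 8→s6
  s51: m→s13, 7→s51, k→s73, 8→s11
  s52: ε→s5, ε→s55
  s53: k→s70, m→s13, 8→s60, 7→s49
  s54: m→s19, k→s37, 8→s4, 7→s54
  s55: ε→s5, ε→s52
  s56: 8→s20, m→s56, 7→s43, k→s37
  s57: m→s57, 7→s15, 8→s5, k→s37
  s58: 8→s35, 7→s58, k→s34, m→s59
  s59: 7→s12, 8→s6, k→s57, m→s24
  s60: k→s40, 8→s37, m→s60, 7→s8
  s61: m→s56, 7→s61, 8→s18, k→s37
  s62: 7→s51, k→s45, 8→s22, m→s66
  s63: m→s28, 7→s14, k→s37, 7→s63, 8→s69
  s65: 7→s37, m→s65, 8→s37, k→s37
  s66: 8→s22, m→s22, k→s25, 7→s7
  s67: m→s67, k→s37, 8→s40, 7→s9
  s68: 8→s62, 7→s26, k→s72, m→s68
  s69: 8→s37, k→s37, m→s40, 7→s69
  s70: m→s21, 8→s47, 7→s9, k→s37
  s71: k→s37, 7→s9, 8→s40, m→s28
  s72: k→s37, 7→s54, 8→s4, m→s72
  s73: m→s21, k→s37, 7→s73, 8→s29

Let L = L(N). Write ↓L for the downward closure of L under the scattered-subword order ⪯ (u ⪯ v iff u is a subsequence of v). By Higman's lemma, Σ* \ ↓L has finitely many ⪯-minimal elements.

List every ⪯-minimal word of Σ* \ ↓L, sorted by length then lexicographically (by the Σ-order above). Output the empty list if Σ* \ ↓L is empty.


Antichain: [kk, 888, 8mm8, 7k88, m7m7m, mmk8m7].

|Q|=74, |F|=67, |δ|=282 (5 ε).
min D↑ (68 st, q0=0, F={12}): 0:8→1,m→2,k→3,7→4 1:8→5,m→6,k→7,7→1 2:8→8,m→9,k→10,7→11 3:8→7,m→10,k→12,7→3 4:8→1,m→13,k→14,7→4 5:8→12,m→15,k→16,7→5 6:8→15,m→15,k→17,7→18 7:8→16,m→17,k→12,7→7 8:8→15,m→19,k→20,7→21 9:8→22,m→9,k→23,7→24 10:8→20,m→10,k→12,7→25 11:8→21,m→26,k→27,7→11 12:8→12,m→12,k→12,7→12 13:8→8,m→28,k→29,7→11 14:8→16,m→29,k→12,7→14 15:8→12,m→15,k→30,7→31 16:8→12,m→30,k→12,7→16 17:8→30,m→30,k→12,7→32 18:8→31,m→33,k→32,7→18 19:8→15,m→15,k→34,7→35 20:8→30,m→17,k→12,7→36 21:8→31,m→37,k→36,7→21 22:8→15,m→19,k→38,7→39 23:8→40,m→23,k→12,7→41 24:8→39,m→26,k→42,7→24 25:8→36,m→43,k→12,7→25 26:8→44,m→26,k→45,7→46 27:8→47,m→48,k→12,7→27 28:8→22,m→28,k→49,7→24 29:8→30,m→29,k→12,7→27 30:8→12,m→30,k→12,7→47 31:8→12,m→33,k→47,7→31 32:8→47,m→50,k→12,7→32 33:8→12,m→33,k→50,7→51 34:8→52,m→30,k→12,7→53 35:8→31,m→33,k→53,7→35 36:8→47,m→54,k→12,7→36 37:8→33,m→33,k→55,7→56 38:8→52,m→34,k→12,7→57 39:8→31,m→37,k→57,7→39 40:8→52,m→58,k→12,7→40 41:8→40,m→59,k→12,7→41 42:8→52,m→45,k→12,7→42 43:8→60,m→43,k→12,7→61 44:8→33,m→37,k→62,7→56 45:8→63,m→45,k→12,7→64 46:8→56,m→12,k→64,7→46 47:8→12,m→50,k→12,7→47 48:8→50,m→48,k→12,7→64 49:8→52,m→49,k→12,7→42 50:8→12,m→50,k→12,7→65 51:8→12,m→12,k→65,7→51 52:8→12,m→66,k→12,7→52 53:8→52,m→50,k→12,7→53 54:8→50,m→50,k→12,7→64 55:8→63,m→50,k→12,7→64 56:8→51,m→12,k→64,7→56 57:8→52,m→55,k→12,7→57 58:8→66,m→66,k→12,7→12 59:8→67,m→59,k→12,7→61 60:8→50,m→54,k→12,7→64 61:8→64,m→12,k→12,7→61 62:8→63,m→55,k→12,7→64 63:8→12,m→66,k→12,7→65 64:8→65,m→12,k→12,7→64 65:8→12,m→12,k→12,7→65 66:8→12,m→66,k→12,7→12 67:8→63,m→58,k→12,7→64.
'kk': run [73, 46, 2] end={s37,s64} rej; 2/2 del acc.
'888': N↓-sim [73, 47, 17, 1] end={s37} rej; 3/3 del acc.
'8mm8': run [73, 47, 29, 12, 1] end={s37} — reject; 4/4 deletions ∈↓L.
'7k88': run [73, 69, 34, 12, 1] end={s37} — reject; 4/4 deletions ∈↓L.
'm7m7m': N↓-sim [73, 65, 45, 25, 7, 1] end={s37} rej; 5/5 single-dels accept.
'mmk8m7': |S_i|=[73, 65, 58, 29, 10, 3, 1] end={s37} — reject; 6/6 del acc.
6 words, ⪯-incomp.


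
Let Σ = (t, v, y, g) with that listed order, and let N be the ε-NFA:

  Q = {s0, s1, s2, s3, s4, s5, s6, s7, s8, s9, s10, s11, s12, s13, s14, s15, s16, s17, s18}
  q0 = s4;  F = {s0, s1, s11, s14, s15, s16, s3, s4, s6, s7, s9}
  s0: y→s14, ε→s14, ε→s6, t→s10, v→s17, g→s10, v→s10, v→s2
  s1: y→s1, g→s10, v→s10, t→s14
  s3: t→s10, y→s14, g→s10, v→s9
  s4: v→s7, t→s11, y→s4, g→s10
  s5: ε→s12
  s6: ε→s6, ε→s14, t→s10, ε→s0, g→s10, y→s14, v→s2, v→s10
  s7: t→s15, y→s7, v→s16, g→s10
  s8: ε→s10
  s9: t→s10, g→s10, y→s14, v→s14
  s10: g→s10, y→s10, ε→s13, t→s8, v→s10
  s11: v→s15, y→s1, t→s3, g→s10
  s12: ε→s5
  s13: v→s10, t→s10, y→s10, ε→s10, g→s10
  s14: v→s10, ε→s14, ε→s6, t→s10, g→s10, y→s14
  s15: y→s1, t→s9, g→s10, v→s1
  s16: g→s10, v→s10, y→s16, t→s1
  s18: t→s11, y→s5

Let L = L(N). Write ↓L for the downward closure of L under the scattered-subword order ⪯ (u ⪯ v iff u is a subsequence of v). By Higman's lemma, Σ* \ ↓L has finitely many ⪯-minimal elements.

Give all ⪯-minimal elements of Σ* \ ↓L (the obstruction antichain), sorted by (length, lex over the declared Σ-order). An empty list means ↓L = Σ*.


|Q|=19, |F|=11, |δ|=69 (12 ε).
min D↑ (10 st, q0=0, F={3}): 0:t→1,v→2,y→0,g→3 1:t→4,v→5,y→6,g→3 2:t→5,v→7,y→2,g→3 3:t→3,v→3,y→3,g→3 4:t→3,v→8,y→9,g→3 5:t→8,v→6,y→6,g→3 6:t→9,v→3,y→6,g→3 7:t→6,v→3,y→7,g→3 8:t→3,v→9,y→9,g→3 9:t→3,v→3,y→9,g→3 (ε-aug+det+¬).
'g': |S_i|=[16, 3] end={s10,s13,s8} — reject; 1/1 deletions ∈↓L.
'ttt': run [16, 13, 10, 3] end={s10,s13,s8} — reject; 3/3 single-dels accept.
'tyv': run [16, 13, 9, 5] end={s10,s13,s17,s2,s8} rej; 3/3 del acc.
'vvv': |S_i|=[16, 13, 10, 5] end={s10,s13,s17,s2,s8} — reject; 3/3 deletions ∈↓L.
4 words, ⪯-incomp.

min(Σ*\↓L) = [g, ttt, tyv, vvv].


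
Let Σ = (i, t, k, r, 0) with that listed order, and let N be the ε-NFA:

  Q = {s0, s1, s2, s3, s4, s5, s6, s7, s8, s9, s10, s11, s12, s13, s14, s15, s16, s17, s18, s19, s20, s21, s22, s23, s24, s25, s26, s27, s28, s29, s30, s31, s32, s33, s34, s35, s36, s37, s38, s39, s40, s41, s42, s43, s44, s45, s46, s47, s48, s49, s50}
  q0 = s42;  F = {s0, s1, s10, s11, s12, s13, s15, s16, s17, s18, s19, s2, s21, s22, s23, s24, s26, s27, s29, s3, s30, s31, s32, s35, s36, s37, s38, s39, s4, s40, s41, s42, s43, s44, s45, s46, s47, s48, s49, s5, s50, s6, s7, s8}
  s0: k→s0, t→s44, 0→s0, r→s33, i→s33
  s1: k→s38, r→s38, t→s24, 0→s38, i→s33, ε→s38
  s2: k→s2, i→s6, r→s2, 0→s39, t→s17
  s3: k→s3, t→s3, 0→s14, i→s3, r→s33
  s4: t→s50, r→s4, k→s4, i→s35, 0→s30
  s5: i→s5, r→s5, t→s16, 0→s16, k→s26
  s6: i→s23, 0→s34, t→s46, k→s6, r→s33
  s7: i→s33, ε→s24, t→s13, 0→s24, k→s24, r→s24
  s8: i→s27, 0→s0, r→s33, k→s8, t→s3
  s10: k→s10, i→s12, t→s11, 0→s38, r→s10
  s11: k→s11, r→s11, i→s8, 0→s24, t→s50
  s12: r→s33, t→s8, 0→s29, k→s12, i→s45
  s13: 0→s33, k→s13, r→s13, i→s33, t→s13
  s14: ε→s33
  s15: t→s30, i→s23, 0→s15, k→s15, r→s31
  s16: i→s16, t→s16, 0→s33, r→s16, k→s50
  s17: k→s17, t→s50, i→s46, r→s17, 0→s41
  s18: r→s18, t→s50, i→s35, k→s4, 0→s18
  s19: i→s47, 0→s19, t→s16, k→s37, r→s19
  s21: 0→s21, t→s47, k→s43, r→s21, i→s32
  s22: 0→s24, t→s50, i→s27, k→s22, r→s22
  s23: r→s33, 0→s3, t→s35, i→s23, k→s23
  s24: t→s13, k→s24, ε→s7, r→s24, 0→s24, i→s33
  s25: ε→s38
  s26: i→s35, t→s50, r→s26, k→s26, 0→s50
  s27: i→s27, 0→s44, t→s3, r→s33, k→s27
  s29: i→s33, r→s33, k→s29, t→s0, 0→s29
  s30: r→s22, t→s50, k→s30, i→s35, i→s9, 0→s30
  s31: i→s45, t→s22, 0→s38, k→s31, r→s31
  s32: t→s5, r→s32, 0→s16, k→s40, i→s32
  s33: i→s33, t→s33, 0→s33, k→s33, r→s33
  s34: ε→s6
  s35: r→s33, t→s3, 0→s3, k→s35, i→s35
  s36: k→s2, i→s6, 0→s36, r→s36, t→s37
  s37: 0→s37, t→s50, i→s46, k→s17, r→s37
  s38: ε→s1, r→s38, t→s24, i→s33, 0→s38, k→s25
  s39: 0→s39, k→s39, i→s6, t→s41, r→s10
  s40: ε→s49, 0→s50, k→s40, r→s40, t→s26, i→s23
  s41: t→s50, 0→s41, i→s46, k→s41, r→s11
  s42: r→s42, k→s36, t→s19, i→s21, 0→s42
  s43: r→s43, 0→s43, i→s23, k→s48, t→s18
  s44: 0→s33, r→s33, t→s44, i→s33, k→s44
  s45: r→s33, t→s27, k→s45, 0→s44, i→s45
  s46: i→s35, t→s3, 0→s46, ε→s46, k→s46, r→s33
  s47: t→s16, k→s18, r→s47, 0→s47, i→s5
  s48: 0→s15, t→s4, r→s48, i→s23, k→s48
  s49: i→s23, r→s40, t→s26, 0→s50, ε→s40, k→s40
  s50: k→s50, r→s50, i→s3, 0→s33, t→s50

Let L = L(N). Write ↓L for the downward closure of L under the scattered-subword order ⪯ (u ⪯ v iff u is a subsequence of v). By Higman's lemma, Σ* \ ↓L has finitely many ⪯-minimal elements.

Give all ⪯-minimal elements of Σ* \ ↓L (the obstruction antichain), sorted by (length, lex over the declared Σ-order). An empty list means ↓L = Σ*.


|Q|=51, |F|=44, |δ|=236 (10 ε).
min D↑ (42 st, q0=0, F={17}): 0:i→1,t→2,k→3,r→0,0→0 1:i→4,t→5,k→6,r→1,0→1 2:i→5,t→7,k→8,r→2,0→2 3:i→9,t→8,k→10,r→3,0→3 4:i→4,t→11,k→12,r→4,0→7 5:i→11,t→7,k→13,r→5,0→5 6:i→14,t→13,k→15,r→6,0→6 7:i→7,t→7,k→16,r→7,0→17 8:i→18,t→16,k→19,r→8,0→8 9:i→14,t→18,k→9,r→17,0→9 10:i→9,t→19,k→10,r→10,0→20 11:i→11,t→7,k→21,r→11,0→7 12:i→14,t→21,k→12,r→12,0→16 13:i→22,t→16,k→23,r→13,0→13 14:i→14,t→22,k→14,r→17,0→24 15:i→14,t→23,k→15,r→15,0→25 16:i→24,t→16,k→16,r→16,0→17 17:i→17,t→17,k→17,r→17,0→17 18:i→22,t→24,k→18,r→17,0→18 19:i→18,t→16,k→19,r→19,0→26 20:i→9,t→26,k→20,r→27,0→20 21:i→22,t→16,k→21,r→21,0→16 22:i→22,t→24,k→22,r→17,0→24 23:i→22,t→16,k→23,r→23,0→28 24:i→24,t→24,k→24,r→17,0→17 25:i→14,t→28,k→25,r→29,0→25 26:i→18,t→16,k→26,r→30,0→26 27:i→31,t→30,k→27,r→27,0→32 28:i→22,t→16,k→28,r→33,0→28 29:i→34,t→33,k→29,r→29,0→32 30:i→35,t→16,k→30,r→30,0→36 31:i→34,t→35,k→31,r→17,0→37 32:i→17,t→36,k→32,r→32,0→32 33:i→38,t→16,k→33,r→33,0→36 34:i→34,t→38,k→34,r→17,0→39 35:i→38,t→24,k→35,r→17,0→40 36:i→17,t→41,k→36,r→36,0→36 37:i→17,t→40,k→37,r→17,0→37 38:i→38,t→24,k→38,r→17,0→39 39:i→17,t→39,k→39,r→17,0→17 40:i→17,t→39,k→40,r→17,0→40 41:i→17,t→41,k→41,r→41,0→17 [Hopcroft].
'tt0': |S_i|=[49, 27, 7, 2] end={s14,s33} ∉↓L; 3/3 single-dels accept.
'kir': |S_i|=[49, 42, 16, 1] end={s33} rej; 3/3 deletions ∈↓L.
'ii00': |S_i|=[49, 39, 16, 6, 2] end={s14,s33} ∉↓L; 4/4 del acc.
'kk0r0i': N↓-sim [49, 42, 38, 31, 21, 11, 1] end={s33} rej; 6/6 single-dels accept.
4 words, ⪯-incomp.

A = [tt0, kir, ii00, kk0r0i].


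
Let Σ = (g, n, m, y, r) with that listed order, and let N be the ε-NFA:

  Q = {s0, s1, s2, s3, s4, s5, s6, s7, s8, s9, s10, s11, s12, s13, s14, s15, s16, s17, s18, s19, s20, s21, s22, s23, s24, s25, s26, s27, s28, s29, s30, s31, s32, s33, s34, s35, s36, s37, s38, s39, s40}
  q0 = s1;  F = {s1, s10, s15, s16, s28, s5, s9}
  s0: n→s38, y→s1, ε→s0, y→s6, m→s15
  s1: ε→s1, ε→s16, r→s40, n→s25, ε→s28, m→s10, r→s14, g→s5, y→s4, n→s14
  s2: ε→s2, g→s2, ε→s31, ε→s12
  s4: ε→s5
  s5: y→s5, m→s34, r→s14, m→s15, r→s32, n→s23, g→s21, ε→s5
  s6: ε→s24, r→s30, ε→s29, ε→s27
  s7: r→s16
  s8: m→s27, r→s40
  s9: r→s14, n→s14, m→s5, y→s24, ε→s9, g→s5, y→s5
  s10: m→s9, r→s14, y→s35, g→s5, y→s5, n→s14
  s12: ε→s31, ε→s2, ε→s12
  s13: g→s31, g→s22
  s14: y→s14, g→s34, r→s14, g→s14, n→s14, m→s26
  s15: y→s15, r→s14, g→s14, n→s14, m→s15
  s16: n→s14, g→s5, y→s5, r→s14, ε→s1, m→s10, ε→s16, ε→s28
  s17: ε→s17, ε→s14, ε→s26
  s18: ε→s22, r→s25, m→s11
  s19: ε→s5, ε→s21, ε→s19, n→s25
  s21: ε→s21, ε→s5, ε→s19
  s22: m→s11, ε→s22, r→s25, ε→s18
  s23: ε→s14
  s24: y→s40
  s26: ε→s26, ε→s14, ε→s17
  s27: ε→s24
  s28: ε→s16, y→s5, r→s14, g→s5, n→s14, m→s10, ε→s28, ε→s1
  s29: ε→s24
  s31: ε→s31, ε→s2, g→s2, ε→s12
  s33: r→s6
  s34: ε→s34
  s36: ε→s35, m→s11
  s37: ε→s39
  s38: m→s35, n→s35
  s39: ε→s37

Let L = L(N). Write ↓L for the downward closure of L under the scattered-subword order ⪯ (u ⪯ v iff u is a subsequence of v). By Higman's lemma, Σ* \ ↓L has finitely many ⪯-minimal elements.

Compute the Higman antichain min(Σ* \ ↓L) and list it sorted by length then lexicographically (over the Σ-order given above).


Antichain: [n, r, gmg, ymg, mmmmg].

|Q|=41, |F|=7, |δ|=116 (47 ε).
min D↑ (6 st, q0=0, F={2}): 0:g→1,n→2,m→3,y→1,r→2 1:g→1,n→2,m→4,y→1,r→2 2:g→2,n→2,m→2,y→2,r→2 3:g→1,n→2,m→5,y→1,r→2 4:g→2,n→2,m→4,y→4,r→2 5:g→1,n→2,m→1,y→1,r→2.
'n': run [20, 6] end={s14,s17,s23,s25,s26,s34} rej; 1/1 deletions ∈↓L.
'r': N↓-sim [20, 6] end={s14,s17,s26,s32,s34,s40} — reject; 1/1 single-dels accept.
'gmg': |S_i|=[20, 11, 5, 4] end={s14,s17,s26,s34} rej; 3/3 single-dels accept.
'ymg': run [20, 15, 5, 4] end={s14,s17,s26,s34} rej; 3/3 del acc.
'mmmmg': run [20, 16, 14, 11, 5, 4] end={s14,s17,s26,s34} ∉↓L; 5/5 single-dels accept.
5 minimals (antichain).


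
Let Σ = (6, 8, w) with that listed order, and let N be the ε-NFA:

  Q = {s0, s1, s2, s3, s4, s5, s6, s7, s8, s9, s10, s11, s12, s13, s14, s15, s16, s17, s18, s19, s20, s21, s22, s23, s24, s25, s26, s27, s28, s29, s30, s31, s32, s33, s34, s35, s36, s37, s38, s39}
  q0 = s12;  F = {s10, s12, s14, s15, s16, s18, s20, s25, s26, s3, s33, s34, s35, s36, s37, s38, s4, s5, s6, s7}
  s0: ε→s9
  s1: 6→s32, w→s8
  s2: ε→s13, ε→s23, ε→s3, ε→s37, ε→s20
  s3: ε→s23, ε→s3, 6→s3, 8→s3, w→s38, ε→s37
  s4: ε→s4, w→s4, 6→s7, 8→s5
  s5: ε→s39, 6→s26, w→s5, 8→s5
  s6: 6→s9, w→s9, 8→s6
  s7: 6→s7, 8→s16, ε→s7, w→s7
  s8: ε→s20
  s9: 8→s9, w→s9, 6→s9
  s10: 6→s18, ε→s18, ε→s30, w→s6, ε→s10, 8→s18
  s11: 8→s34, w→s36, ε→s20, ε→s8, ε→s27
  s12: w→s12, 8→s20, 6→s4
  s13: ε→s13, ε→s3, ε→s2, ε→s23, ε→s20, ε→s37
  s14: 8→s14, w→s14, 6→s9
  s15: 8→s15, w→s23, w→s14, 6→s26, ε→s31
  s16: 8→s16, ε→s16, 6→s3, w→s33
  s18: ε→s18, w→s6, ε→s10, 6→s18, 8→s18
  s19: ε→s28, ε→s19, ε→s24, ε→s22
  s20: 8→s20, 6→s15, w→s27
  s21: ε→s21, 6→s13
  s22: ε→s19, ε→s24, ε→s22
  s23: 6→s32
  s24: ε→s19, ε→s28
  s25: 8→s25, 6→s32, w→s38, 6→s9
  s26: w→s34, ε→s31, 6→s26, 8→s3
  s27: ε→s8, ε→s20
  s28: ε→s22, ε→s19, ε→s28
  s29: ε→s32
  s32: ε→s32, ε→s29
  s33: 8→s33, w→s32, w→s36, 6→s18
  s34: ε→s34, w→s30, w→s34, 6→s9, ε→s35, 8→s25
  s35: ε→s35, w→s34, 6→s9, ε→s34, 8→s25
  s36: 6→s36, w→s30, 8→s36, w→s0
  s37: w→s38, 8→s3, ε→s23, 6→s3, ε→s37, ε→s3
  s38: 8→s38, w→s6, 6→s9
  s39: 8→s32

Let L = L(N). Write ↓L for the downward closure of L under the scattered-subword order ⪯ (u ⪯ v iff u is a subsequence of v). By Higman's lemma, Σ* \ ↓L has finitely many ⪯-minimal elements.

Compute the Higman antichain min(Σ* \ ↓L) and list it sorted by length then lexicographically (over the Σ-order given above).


|Q|=40, |F|=20, |δ|=130 (55 ε).
min D↑ (18 st, q0=0, F={12}): 0:6→1,8→2,w→0 1:6→3,8→4,w→1 2:6→5,8→2,w→2 3:6→3,8→6,w→3 4:6→7,8→4,w→4 5:6→7,8→5,w→8 6:6→9,8→6,w→10 7:6→7,8→9,w→11 8:6→12,8→8,w→8 9:6→9,8→9,w→13 10:6→14,8→10,w→15 11:6→12,8→16,w→11 12:6→12,8→12,w→12 13:6→12,8→13,w→17 14:6→14,8→14,w→17 15:6→15,8→15,w→12 16:6→12,8→16,w→13 17:6→12,8→17,w→12 (ε-aug+det+¬).
'86w6': |S_i|=[30, 27, 20, 12, 3] end={s29,s32,s9} — reject; 4/4 del acc.
'668www': |S_i|=[30, 26, 21, 16, 11, 7, 3] end={s0,s30,s9} — reject; 6/6 del acc.
2 words, ⪯-incomp.

Antichain: [86w6, 668www].


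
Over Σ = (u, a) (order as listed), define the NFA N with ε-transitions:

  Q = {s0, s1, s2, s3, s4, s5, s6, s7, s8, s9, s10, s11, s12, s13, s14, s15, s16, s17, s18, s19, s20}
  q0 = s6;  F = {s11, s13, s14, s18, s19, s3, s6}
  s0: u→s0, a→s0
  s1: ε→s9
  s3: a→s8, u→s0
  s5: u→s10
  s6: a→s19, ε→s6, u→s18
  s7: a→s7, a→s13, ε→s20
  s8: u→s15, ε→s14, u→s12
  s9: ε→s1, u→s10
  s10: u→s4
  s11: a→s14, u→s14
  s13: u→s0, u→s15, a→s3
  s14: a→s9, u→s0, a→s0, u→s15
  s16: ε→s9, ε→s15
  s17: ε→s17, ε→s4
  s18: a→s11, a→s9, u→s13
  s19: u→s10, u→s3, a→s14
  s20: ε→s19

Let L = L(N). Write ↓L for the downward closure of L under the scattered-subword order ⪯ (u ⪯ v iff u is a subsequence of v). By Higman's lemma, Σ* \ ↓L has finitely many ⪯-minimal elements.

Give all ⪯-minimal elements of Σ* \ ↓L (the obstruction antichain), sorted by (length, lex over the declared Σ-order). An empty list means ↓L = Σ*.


Antichain: [uuu, auu, aau, aaa, uaua].

|Q|=21, |F|=7, |δ|=38 (10 ε).
min D↑ (8 st, q0=0, F={7}): 0:u→1,a→2 1:u→3,a→4 2:u→5,a→6 3:u→7,a→5 4:u→6,a→6 5:u→7,a→6 6:u→7,a→7 7:u→7,a→7 (ε-aug+det+¬).
'uuu': N↓-sim [15, 13, 11, 5] end={s0,s10,s12,s15,s4} rej; 3/3 deletions ∈↓L.
'auu': run [15, 12, 10, 5] end={s0,s10,s12,s15,s4} rej; 3/3 del acc.
'aau': |S_i|=[15, 12, 9, 5] end={s0,s10,s12,s15,s4} ∉↓L; 3/3 single-dels accept.
'aaa': |S_i|=[15, 12, 9, 5] end={s0,s1,s10,s4,s9} ∉↓L; 3/3 single-dels accept.
'uaua': |S_i|=[15, 13, 11, 8, 5] end={s0,s1,s10,s4,s9} — reject; 4/4 del acc.
5 words, ⪯-incomp.


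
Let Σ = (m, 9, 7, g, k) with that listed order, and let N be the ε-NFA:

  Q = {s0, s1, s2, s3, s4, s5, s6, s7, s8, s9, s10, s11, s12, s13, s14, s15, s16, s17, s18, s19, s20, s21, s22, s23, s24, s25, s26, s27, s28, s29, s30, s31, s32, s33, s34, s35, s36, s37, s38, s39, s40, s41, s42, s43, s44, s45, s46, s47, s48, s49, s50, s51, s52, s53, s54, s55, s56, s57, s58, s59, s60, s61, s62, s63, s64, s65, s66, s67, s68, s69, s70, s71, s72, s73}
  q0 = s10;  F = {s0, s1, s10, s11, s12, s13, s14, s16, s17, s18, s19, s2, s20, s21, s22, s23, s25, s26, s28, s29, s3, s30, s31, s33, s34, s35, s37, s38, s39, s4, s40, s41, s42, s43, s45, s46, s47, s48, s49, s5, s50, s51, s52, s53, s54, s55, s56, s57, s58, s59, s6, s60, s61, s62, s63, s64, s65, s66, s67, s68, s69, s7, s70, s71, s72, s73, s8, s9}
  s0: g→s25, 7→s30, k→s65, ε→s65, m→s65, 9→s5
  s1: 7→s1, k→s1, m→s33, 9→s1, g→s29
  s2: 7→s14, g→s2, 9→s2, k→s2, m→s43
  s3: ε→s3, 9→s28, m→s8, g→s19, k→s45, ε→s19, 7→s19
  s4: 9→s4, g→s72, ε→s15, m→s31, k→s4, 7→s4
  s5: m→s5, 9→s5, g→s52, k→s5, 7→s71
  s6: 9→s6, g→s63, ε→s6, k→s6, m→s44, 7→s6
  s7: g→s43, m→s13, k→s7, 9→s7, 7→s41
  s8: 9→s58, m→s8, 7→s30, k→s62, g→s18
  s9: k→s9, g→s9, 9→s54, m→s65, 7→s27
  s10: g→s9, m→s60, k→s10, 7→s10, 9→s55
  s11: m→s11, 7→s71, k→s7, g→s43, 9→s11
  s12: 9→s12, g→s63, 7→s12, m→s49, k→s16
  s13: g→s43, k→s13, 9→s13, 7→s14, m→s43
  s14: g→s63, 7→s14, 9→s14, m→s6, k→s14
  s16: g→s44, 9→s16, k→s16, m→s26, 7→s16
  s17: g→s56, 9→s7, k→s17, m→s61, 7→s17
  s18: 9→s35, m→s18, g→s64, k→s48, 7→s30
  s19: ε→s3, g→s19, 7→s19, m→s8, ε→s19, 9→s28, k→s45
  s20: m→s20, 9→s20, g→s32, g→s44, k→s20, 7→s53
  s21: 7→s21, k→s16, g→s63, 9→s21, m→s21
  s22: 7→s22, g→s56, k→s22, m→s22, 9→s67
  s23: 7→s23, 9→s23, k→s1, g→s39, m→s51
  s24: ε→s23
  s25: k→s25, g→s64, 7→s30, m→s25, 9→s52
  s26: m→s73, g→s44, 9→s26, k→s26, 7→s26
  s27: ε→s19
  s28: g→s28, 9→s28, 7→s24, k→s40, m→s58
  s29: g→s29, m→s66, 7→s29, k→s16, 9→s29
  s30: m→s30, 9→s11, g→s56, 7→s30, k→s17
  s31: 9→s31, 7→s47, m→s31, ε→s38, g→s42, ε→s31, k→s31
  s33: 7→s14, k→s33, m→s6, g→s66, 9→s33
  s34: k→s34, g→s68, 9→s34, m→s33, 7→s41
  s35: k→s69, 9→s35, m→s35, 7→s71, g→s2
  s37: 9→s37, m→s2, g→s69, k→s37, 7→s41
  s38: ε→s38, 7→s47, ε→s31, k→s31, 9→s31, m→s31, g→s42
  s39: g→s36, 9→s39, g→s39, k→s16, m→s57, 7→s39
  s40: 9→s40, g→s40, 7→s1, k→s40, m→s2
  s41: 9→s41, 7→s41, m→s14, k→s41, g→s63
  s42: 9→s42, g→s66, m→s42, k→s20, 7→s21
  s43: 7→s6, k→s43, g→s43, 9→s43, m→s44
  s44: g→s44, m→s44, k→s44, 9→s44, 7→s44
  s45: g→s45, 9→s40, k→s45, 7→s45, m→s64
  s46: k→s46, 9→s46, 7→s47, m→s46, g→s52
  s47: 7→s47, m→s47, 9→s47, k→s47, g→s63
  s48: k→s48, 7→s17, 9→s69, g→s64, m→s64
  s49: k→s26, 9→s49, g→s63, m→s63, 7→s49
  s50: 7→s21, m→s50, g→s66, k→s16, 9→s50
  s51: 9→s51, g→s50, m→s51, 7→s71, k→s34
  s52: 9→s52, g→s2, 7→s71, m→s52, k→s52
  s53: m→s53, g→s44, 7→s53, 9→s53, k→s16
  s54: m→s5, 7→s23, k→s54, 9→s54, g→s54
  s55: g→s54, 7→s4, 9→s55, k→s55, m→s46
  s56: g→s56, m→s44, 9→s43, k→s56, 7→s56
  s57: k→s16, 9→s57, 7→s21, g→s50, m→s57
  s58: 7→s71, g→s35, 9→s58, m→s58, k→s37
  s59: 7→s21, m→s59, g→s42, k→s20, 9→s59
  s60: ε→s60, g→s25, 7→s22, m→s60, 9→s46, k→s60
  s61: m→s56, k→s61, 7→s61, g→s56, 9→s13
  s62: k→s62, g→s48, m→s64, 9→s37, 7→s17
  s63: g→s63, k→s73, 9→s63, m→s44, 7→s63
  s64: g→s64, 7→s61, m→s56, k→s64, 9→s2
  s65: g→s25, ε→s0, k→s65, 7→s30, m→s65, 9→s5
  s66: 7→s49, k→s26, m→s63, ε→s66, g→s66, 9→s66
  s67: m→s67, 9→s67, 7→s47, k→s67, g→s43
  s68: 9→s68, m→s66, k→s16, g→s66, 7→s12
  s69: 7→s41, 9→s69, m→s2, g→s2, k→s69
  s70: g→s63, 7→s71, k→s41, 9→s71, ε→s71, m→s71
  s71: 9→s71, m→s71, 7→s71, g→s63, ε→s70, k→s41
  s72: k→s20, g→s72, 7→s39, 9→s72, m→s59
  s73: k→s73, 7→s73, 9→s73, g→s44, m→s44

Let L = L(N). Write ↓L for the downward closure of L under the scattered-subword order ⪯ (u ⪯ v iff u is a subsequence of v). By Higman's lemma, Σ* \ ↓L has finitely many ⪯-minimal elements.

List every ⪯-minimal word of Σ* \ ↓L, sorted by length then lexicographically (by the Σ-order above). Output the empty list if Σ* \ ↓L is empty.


|Q|=74, |F|=68, |δ|=365 (18 ε).
min D↑ (65 st, q0=0, F={28}): 0:m→1,9→2,7→0,g→3,k→0 1:m→1,9→4,7→5,g→6,k→1 2:m→4,9→2,7→7,g→8,k→2 3:m→9,9→8,7→10,g→3,k→3 4:m→4,9→4,7→11,g→12,k→4 5:m→5,9→13,7→5,g→14,k→5 6:m→6,9→12,7→15,g→16,k→6 7:m→17,9→7,7→7,g→18,k→7 8:m→19,9→8,7→20,g→8,k→8 9:m→9,9→19,7→15,g→6,k→9 10:m→21,9→22,7→10,g→10,k→23 11:m→11,9→11,7→11,g→24,k→11 12:m→12,9→12,7→25,g→26,k→12 13:m→13,9→13,7→11,g→27,k→13 14:m→28,9→27,7→14,g→14,k→14 15:m→15,9→29,7→15,g→14,k→30 16:m→14,9→26,7→31,g→16,k→16 17:m→17,9→17,7→11,g→32,k→17 18:m→33,9→18,7→34,g→18,k→35 19:m→19,9→19,7→25,g→12,k→19 20:m→36,9→20,7→20,g→34,k→37 21:m→21,9→38,7→15,g→39,k→40 22:m→38,9→22,7→20,g→22,k→41 23:m→16,9→41,7→23,g→23,k→23 24:m→28,9→24,7→24,g→24,k→42 25:m→25,9→25,7→25,g→24,k→43 26:m→27,9→26,7→44,g→26,k→26 27:m→28,9→27,7→45,g→27,k→27 28:m→28,9→28,7→28,g→28,k→28 29:m→29,9→29,7→25,g→27,k→46 30:m→31,9→46,7→30,g→14,k→30 31:m→14,9→47,7→31,g→14,k→31 32:m→32,9→32,7→48,g→49,k→35 33:m→33,9→33,7→48,g→32,k→35 34:m→50,9→34,7→34,g→34,k→51 35:m→35,9→35,7→52,g→28,k→35 36:m→36,9→36,7→25,g→53,k→54 37:m→55,9→37,7→37,g→56,k→37 38:m→38,9→38,7→25,g→57,k→58 39:m→39,9→57,7→15,g→16,k→59 40:m→16,9→58,7→30,g→59,k→40 41:m→26,9→41,7→37,g→41,k→41 42:m→28,9→42,7→42,g→28,k→42 43:m→44,9→43,7→43,g→24,k→43 44:m→45,9→44,7→44,g→24,k→44 45:m→28,9→45,7→45,g→24,k→45 46:m→47,9→46,7→43,g→27,k→46 47:m→27,9→47,7→44,g→27,k→47 48:m→48,9→48,7→48,g→24,k→51 49:m→24,9→49,7→60,g→49,k→61 50:m→50,9→50,7→48,g→53,k→51 51:m→61,9→51,7→51,g→28,k→51 52:m→52,9→52,7→52,g→28,k→51 53:m→53,9→53,7→48,g→49,k→51 54:m→55,9→54,7→43,g→62,k→54 55:m→45,9→55,7→44,g→49,k→55 56:m→49,9→56,7→56,g→56,k→51 57:m→57,9→57,7→25,g→26,k→63 58:m→26,9→58,7→43,g→63,k→58 59:m→16,9→63,7→30,g→16,k→59 60:m→24,9→60,7→60,g→24,k→61 61:m→42,9→61,7→61,g→28,k→61 62:m→49,9→62,7→64,g→49,k→51 63:m→26,9→63,7→43,g→26,k→63 64:m→60,9→64,7→64,g→24,k→51.
'm7gm': |S_i|=[74, 55, 25, 6, 1] end={s44} ∉↓L; 4/4 single-dels accept.
'mggmm': |S_i|=[74, 55, 36, 15, 6, 1] end={s44} ∉↓L; 5/5 single-dels accept.
'97gkg': run [74, 54, 37, 21, 7, 2] end={s32,s44} rej; 5/5 single-dels accept.
'g7kmmm': N↓-sim [74, 63, 51, 30, 15, 6, 1] end={s44} rej; 6/6 single-dels accept.
4 obstructions.

Antichain: [m7gm, mggmm, 97gkg, g7kmmm].


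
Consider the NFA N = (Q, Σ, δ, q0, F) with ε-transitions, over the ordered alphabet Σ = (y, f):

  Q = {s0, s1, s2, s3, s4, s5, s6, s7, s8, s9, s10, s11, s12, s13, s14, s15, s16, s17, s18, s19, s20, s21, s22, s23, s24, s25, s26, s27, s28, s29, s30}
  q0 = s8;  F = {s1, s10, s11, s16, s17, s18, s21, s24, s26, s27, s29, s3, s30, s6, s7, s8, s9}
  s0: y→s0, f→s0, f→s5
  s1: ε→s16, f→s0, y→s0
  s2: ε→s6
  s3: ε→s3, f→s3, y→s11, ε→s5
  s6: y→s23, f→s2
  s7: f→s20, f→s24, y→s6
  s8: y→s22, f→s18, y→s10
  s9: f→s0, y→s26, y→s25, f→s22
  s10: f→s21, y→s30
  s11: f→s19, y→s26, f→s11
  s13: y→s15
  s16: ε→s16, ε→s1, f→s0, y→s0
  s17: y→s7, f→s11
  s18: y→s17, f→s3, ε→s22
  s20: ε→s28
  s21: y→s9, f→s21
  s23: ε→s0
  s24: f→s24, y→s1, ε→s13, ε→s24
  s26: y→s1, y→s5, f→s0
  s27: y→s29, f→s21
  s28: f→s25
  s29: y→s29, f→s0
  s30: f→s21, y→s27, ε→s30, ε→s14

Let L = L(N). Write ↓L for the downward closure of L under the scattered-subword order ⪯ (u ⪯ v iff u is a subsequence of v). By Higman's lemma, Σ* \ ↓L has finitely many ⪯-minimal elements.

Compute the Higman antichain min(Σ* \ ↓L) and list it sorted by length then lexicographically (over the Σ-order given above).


Antichain: [yfyf, yyyyf, fyyyy, ffyyf].

|Q|=31, |F|=17, |δ|=58 (13 ε).
min D↑ (17 st, q0=0, F={13}): 0:y→1,f→2 1:y→3,f→4 2:y→5,f→6 3:y→7,f→4 4:y→8,f→4 5:y→9,f→10 6:y→10,f→6 7:y→11,f→4 8:y→12,f→13 9:y→14,f→15 10:y→12,f→10 11:y→11,f→13 12:y→16,f→13 13:y→13,f→13 14:y→13,f→14 15:y→16,f→15 16:y→13,f→13.
'yfyf': N↓-sim [29, 26, 19, 10, 3] end={s0,s22,s5} — reject; 4/4 single-dels accept.
'yyyyf': run [29, 26, 22, 15, 10, 3] end={s0,s22,s5} — reject; 5/5 single-dels accept.
'fyyyy': |S_i|=[29, 23, 20, 15, 8, 3] end={s0,s23,s5} rej; 5/5 single-dels accept.
'ffyyf': N↓-sim [29, 23, 20, 12, 6, 2] end={s0,s5} — reject; 5/5 single-dels accept.
4 obstructions.


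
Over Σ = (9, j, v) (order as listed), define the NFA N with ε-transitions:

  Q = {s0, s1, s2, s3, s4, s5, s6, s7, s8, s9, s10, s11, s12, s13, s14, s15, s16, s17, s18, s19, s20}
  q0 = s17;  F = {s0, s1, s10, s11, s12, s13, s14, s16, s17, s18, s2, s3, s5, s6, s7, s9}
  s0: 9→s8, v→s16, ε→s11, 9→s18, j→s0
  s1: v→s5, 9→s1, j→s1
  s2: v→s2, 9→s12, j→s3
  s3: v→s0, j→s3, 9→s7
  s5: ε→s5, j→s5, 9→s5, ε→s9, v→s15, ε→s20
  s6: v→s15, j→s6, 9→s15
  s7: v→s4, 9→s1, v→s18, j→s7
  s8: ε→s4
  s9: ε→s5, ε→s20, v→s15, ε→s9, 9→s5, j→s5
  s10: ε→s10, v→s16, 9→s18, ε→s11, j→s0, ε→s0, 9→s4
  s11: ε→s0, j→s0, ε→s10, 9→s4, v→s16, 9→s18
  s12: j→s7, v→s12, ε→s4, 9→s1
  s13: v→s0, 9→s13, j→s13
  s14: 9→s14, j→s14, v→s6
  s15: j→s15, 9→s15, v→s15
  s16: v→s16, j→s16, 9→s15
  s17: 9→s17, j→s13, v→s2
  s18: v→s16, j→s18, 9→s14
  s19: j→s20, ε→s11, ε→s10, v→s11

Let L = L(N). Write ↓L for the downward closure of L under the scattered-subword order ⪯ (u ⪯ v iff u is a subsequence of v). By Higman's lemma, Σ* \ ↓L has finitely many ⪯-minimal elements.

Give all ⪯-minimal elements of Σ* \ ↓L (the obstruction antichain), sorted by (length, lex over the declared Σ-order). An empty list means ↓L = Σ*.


min(Σ*\↓L) = [jvv9, v99vv].

|Q|=21, |F|=16, |δ|=73 (16 ε).
min D↑ (14 st, q0=0, F={11}): 0:9→0,j→1,v→2 1:9→1,j→1,v→3 2:9→4,j→5,v→2 3:9→6,j→3,v→7 4:9→8,j→9,v→4 5:9→9,j→5,v→3 6:9→10,j→6,v→7 7:9→11,j→7,v→7 8:9→8,j→8,v→12 9:9→8,j→9,v→6 10:9→10,j→10,v→13 11:9→11,j→11,v→11 12:9→12,j→12,v→11 13:9→11,j→13,v→11 [Hopcroft].
'jvv9': run [20, 17, 13, 3, 1] end={s15} — reject; 4/4 single-dels accept.
'v99vv': run [20, 18, 13, 7, 5, 1] end={s15} ∉↓L; 5/5 deletions ∈↓L.
2 words, ⪯-incomp.


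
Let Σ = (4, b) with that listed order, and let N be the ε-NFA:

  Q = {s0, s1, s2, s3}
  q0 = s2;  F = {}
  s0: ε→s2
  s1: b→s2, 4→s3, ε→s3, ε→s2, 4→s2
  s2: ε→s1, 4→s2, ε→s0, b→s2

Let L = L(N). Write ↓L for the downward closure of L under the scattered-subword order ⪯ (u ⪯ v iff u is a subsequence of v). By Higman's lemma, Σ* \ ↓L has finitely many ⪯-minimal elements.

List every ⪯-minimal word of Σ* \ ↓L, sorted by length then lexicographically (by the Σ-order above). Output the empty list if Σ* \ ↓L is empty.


Antichain: [ε].

|Q|=4, |F|=0, |δ|=10 (5 ε).
min D↑ (1 st, q0=0, F={0}): 0:4→0,b→0 [Hopcroft].
ε ∈ L(D↑) — L = ∅.


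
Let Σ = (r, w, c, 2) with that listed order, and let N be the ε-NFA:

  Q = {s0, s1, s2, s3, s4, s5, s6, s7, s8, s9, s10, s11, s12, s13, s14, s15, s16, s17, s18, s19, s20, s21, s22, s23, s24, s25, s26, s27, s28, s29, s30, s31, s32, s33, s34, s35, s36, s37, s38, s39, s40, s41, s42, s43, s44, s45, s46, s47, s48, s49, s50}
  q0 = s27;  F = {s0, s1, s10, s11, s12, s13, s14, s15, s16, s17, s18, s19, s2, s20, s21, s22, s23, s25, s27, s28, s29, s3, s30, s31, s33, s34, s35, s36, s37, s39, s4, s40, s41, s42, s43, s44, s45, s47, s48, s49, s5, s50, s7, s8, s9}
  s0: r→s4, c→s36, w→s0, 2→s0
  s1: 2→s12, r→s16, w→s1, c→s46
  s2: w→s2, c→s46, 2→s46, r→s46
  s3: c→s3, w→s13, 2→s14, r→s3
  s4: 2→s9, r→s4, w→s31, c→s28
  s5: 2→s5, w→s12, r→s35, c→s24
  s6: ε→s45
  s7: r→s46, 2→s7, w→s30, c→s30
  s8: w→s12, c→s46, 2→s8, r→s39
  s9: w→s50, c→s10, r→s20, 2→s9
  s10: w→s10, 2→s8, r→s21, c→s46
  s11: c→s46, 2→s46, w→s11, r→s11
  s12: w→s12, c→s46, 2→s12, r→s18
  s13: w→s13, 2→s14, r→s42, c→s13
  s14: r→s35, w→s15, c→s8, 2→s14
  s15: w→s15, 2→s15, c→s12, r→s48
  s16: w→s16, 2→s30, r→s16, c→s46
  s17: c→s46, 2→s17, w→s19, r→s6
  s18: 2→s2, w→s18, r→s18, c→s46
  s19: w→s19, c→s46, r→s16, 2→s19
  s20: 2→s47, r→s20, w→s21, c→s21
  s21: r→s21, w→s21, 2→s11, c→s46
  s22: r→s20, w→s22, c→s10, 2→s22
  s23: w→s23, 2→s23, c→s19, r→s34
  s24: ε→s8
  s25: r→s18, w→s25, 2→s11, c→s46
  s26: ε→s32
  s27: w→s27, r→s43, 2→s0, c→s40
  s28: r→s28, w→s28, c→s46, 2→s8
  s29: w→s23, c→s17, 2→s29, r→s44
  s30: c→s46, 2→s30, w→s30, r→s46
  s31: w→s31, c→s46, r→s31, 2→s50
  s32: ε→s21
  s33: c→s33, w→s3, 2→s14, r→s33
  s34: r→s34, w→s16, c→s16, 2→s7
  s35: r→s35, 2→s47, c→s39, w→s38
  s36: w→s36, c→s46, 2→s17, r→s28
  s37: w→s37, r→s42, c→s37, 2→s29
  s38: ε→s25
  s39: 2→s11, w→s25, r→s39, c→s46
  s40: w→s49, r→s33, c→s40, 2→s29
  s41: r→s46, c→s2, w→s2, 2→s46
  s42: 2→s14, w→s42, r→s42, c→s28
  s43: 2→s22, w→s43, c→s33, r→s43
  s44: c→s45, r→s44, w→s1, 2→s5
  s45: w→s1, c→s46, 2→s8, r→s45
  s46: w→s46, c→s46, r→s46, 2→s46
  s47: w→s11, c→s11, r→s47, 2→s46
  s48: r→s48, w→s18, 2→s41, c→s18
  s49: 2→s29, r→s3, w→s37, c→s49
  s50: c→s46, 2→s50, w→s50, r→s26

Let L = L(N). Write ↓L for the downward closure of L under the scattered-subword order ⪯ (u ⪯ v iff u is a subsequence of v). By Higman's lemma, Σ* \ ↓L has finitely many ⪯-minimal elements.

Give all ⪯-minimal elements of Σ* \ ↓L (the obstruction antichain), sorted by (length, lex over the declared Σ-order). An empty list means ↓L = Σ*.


|Q|=51, |F|=45, |δ|=189 (5 ε).
min D↑ (46 st, q0=0, F={21}): 0:r→1,w→0,c→2,2→3 1:r→1,w→1,c→4,2→5 2:r→4,w→6,c→2,2→7 3:r→8,w→3,c→9,2→3 4:r→4,w→10,c→4,2→11 5:r→12,w→5,c→13,2→5 6:r→10,w→14,c→6,2→7 7:r→15,w→16,c→17,2→7 8:r→8,w→18,c→19,2→20 9:r→19,w→9,c→21,2→17 10:r→10,w→22,c→10,2→11 11:r→23,w→24,c→25,2→11 12:r→12,w→26,c→26,2→27 13:r→26,w→13,c→21,2→25 14:r→28,w→14,c→14,2→7 15:r→15,w→29,c→30,2→31 16:r→32,w→16,c→33,2→16 17:r→30,w→33,c→21,2→17 18:r→18,w→18,c→21,2→34 19:r→19,w→19,c→21,2→25 20:r→12,w→34,c→13,2→20 21:r→21,w→21,c→21,2→21 22:r→28,w→22,c→22,2→11 23:r→23,w→35,c→36,2→27 24:r→37,w→24,c→38,2→24 25:r→36,w→38,c→21,2→25 26:r→26,w→26,c→21,2→39 27:r→27,w→39,c→39,2→21 28:r→28,w→28,c→19,2→11 29:r→40,w→29,c→21,2→38 30:r→30,w→29,c→21,2→25 31:r→23,w→38,c→25,2→31 32:r→32,w→40,c→40,2→41 33:r→40,w→33,c→21,2→33 34:r→26,w→34,c→21,2→34 35:r→42,w→35,c→21,2→39 36:r→36,w→35,c→21,2→39 37:r→37,w→42,c→42,2→43 38:r→42,w→38,c→21,2→38 39:r→39,w→39,c→21,2→21 40:r→40,w→40,c→21,2→44 41:r→21,w→44,c→44,2→41 42:r→42,w→42,c→21,2→45 43:r→21,w→45,c→45,2→21 44:r→21,w→44,c→21,2→44 45:r→21,w→45,c→21,2→21.
'2cc': |S_i|=[51, 42, 20, 1] end={s46} ∉↓L; 3/3 deletions ∈↓L.
'2rwc': |S_i|=[51, 42, 33, 19, 1] end={s46} ∉↓L; 4/4 deletions ∈↓L.
'r2r22': |S_i|=[51, 41, 27, 15, 5, 1] end={s46} rej; 5/5 deletions ∈↓L.
'cwwrcc': |S_i|=[51, 40, 38, 36, 28, 14, 1] end={s46} ∉↓L; 6/6 deletions ∈↓L.
'c2wr2r': run [51, 40, 29, 17, 10, 5, 1] end={s46} rej; 6/6 single-dels accept.
5 obstructions.

A = [2cc, 2rwc, r2r22, cwwrcc, c2wr2r].


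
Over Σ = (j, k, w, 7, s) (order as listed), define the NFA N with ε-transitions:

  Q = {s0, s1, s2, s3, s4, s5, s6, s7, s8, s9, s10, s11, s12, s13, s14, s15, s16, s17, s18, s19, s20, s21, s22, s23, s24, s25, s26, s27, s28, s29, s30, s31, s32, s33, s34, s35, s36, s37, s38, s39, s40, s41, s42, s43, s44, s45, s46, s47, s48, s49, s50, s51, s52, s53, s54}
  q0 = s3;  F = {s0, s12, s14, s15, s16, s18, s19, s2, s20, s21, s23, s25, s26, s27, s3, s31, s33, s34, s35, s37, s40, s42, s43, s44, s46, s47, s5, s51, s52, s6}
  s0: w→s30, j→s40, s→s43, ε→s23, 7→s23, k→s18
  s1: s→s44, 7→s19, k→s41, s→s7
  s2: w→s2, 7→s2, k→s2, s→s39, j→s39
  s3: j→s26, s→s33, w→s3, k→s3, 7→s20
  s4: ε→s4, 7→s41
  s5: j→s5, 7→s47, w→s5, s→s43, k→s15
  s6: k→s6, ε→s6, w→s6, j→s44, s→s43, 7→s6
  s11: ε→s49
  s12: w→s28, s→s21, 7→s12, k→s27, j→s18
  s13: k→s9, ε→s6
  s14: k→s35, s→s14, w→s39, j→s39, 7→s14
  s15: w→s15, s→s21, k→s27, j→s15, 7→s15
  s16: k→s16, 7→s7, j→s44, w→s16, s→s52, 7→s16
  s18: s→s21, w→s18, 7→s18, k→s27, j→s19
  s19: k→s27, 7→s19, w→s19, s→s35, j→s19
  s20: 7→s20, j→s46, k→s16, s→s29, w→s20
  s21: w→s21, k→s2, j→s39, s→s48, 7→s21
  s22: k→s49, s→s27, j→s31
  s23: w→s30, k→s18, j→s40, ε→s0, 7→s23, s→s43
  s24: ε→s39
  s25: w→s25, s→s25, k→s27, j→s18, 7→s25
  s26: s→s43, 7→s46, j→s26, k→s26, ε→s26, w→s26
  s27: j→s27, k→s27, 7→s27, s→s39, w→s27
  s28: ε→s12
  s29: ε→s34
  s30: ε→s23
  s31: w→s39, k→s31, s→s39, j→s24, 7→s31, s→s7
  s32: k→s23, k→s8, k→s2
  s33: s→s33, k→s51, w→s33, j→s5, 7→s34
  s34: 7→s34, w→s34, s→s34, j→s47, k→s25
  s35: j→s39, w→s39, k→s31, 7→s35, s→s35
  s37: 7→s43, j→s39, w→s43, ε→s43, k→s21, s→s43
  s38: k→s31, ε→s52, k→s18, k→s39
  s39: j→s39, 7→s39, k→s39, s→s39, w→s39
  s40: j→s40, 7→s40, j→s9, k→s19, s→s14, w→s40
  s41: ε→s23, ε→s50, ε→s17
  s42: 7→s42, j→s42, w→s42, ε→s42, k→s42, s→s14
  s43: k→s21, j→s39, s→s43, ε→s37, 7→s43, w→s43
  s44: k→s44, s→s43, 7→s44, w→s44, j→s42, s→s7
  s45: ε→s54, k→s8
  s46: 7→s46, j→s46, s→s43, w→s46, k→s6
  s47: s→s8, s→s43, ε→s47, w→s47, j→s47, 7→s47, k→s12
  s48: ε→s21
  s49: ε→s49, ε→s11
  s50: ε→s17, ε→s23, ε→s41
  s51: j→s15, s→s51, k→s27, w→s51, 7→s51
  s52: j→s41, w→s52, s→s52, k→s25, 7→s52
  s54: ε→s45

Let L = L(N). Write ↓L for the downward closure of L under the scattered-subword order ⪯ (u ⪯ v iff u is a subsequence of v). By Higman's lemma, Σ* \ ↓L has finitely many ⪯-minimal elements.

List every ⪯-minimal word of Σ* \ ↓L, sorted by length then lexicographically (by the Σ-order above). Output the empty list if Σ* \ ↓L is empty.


A = [jsj, skks, 7kjjsw].

|Q|=55, |F|=30, |δ|=203 (27 ε).
min D↑ (29 st, q0=0, F={11}): 0:j→1,k→0,w→0,7→2,s→3 1:j→1,k→1,w→1,7→4,s→5 2:j→4,k→6,w→2,7→2,s→7 3:j→8,k→9,w→3,7→7,s→3 4:j→4,k→10,w→4,7→4,s→5 5:j→11,k→12,w→5,7→5,s→5 6:j→13,k→6,w→6,7→6,s→14 7:j→15,k→16,w→7,7→7,s→7 8:j→8,k→17,w→8,7→15,s→5 9:j→17,k→18,w→9,7→9,s→9 10:j→13,k→10,w→10,7→10,s→5 11:j→11,k→11,w→11,7→11,s→11 12:j→11,k→19,w→12,7→12,s→12 13:j→20,k→13,w→13,7→13,s→5 14:j→21,k→16,w→14,7→14,s→14 15:j→15,k→22,w→15,7→15,s→5 16:j→23,k→18,w→16,7→16,s→16 17:j→17,k→18,w→17,7→17,s→12 18:j→18,k→18,w→18,7→18,s→11 19:j→11,k→19,w→19,7→19,s→11 20:j→20,k→20,w→20,7→20,s→24 21:j→25,k→23,w→21,7→21,s→5 22:j→23,k→18,w→22,7→22,s→12 23:j→26,k→18,w→23,7→23,s→12 24:j→11,k→27,w→11,7→24,s→24 25:j→25,k→26,w→25,7→25,s→24 26:j→26,k→18,w→26,7→26,s→27 27:j→11,k→28,w→11,7→27,s→27 28:j→11,k→28,w→11,7→28,s→11.
'jsj': run [42, 33, 12, 2] end={s24,s39} ∉↓L; 3/3 deletions ∈↓L.
'skks': run [42, 34, 16, 6, 2] end={s39,s7} ∉↓L; 4/4 single-dels accept.
'7kjjsw': N↓-sim [42, 38, 30, 24, 11, 6, 1] end={s39} rej; 6/6 single-dels accept.
3 words, ⪯-incomp.
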